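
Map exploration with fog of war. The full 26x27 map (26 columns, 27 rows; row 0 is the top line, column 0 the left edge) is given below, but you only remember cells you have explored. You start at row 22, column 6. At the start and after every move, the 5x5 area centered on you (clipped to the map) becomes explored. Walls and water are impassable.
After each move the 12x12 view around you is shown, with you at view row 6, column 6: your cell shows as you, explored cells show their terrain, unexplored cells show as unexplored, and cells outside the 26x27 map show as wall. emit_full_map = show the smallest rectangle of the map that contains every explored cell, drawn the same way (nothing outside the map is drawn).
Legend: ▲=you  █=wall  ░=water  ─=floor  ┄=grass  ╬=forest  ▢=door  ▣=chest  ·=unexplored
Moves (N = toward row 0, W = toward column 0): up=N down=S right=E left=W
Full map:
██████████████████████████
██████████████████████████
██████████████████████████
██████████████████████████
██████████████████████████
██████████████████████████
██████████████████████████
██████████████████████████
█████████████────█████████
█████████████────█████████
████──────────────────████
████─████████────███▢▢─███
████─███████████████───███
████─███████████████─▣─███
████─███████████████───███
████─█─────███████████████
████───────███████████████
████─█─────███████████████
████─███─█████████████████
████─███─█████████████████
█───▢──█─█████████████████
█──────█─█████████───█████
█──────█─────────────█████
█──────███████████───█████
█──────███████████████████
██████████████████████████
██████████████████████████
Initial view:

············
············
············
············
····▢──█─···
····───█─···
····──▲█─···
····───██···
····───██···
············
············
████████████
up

············
············
············
············
····─███─···
····▢──█─···
····──▲█─···
····───█─···
····───██···
····───██···
············
············

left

█···········
█···········
█···········
█···········
█···█─███─··
█···─▢──█─··
█···──▲─█─··
█···────█─··
█···────██··
█····───██··
█···········
█···········

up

█···········
█···········
█···········
█···········
█···█─███···
█···█─███─··
█···─▢▲─█─··
█···────█─··
█···────█─··
█···────██··
█····───██··
█···········

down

█···········
█···········
█···········
█···█─███···
█···█─███─··
█···─▢──█─··
█···──▲─█─··
█···────█─··
█···────██··
█····───██··
█···········
█···········

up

█···········
█···········
█···········
█···········
█···█─███···
█···█─███─··
█···─▢▲─█─··
█···────█─··
█···────█─··
█···────██··
█····───██··
█···········

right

············
············
············
············
···█─███─···
···█─███─···
···─▢─▲█─···
···────█─···
···────█─···
···────██···
····───██···
············

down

············
············
············
···█─███─···
···█─███─···
···─▢──█─···
···───▲█─···
···────█─···
···────██···
····───██···
············
············

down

············
············
···█─███─···
···█─███─···
···─▢──█─···
···────█─···
···───▲█─···
···────██···
····───██···
············
············
████████████

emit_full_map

█─███─
█─███─
─▢──█─
────█─
───▲█─
────██
·───██

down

············
···█─███─···
···█─███─···
···─▢──█─···
···────█─···
···────█─···
···───▲██···
····───██···
····█████···
············
████████████
████████████

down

···█─███─···
···█─███─···
···─▢──█─···
···────█─···
···────█─···
···────██···
····──▲██···
····█████···
····█████···
████████████
████████████
████████████

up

············
···█─███─···
···█─███─···
···─▢──█─···
···────█─···
···────█─···
···───▲██···
····───██···
····█████···
····█████···
████████████
████████████

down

···█─███─···
···█─███─···
···─▢──█─···
···────█─···
···────█─···
···────██···
····──▲██···
····█████···
····█████···
████████████
████████████
████████████

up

············
···█─███─···
···█─███─···
···─▢──█─···
···────█─···
···────█─···
···───▲██···
····───██···
····█████···
····█████···
████████████
████████████

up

············
············
···█─███─···
···█─███─···
···─▢──█─···
···────█─···
···───▲█─···
···────██···
····───██···
····█████···
····█████···
████████████

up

············
············
············
···█─███─···
···█─███─···
···─▢──█─···
···───▲█─···
···────█─···
···────██···
····───██···
····█████···
····█████···

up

············
············
············
············
···█─███─···
···█─███─···
···─▢─▲█─···
···────█─···
···────█─···
···────██···
····───██···
····█████···

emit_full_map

█─███─
█─███─
─▢─▲█─
────█─
────█─
────██
·───██
·█████
·█████

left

█···········
█···········
█···········
█···········
█···█─███─··
█···█─███─··
█···─▢▲─█─··
█···────█─··
█···────█─··
█···────██··
█····───██··
█····█████··

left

██··········
██··········
██··········
██··········
██··██─███─·
██··██─███─·
██··──▲──█─·
██··─────█─·
██··─────█─·
██···────██·
██····───██·
██····█████·

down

██··········
██··········
██··········
██··██─███─·
██··██─███─·
██··──▢──█─·
██··──▲──█─·
██··─────█─·
██··─────██·
██····───██·
██····█████·
██····█████·

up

██··········
██··········
██··········
██··········
██··██─███─·
██··██─███─·
██··──▲──█─·
██··─────█─·
██··─────█─·
██··─────██·
██····───██·
██····█████·

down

██··········
██··········
██··········
██··██─███─·
██··██─███─·
██··──▢──█─·
██··──▲──█─·
██··─────█─·
██··─────██·
██····───██·
██····█████·
██····█████·

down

██··········
██··········
██··██─███─·
██··██─███─·
██··──▢──█─·
██··─────█─·
██··──▲──█─·
██··─────██·
██··─────██·
██····█████·
██····█████·
████████████

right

█···········
█···········
█··██─███─··
█··██─███─··
█··──▢──█─··
█··─────█─··
█··───▲─█─··
█··─────██··
█··─────██··
█····█████··
█····█████··
████████████

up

█···········
█···········
█···········
█··██─███─··
█··██─███─··
█··──▢──█─··
█··───▲─█─··
█··─────█─··
█··─────██··
█··─────██··
█····█████··
█····█████··

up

█···········
█···········
█···········
█···········
█··██─███─··
█··██─███─··
█··──▢▲─█─··
█··─────█─··
█··─────█─··
█··─────██··
█··─────██··
█····█████··

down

█···········
█···········
█···········
█··██─███─··
█··██─███─··
█··──▢──█─··
█··───▲─█─··
█··─────█─··
█··─────██··
█··─────██··
█····█████··
█····█████··

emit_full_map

██─███─
██─███─
──▢──█─
───▲─█─
─────█─
─────██
─────██
··█████
··█████


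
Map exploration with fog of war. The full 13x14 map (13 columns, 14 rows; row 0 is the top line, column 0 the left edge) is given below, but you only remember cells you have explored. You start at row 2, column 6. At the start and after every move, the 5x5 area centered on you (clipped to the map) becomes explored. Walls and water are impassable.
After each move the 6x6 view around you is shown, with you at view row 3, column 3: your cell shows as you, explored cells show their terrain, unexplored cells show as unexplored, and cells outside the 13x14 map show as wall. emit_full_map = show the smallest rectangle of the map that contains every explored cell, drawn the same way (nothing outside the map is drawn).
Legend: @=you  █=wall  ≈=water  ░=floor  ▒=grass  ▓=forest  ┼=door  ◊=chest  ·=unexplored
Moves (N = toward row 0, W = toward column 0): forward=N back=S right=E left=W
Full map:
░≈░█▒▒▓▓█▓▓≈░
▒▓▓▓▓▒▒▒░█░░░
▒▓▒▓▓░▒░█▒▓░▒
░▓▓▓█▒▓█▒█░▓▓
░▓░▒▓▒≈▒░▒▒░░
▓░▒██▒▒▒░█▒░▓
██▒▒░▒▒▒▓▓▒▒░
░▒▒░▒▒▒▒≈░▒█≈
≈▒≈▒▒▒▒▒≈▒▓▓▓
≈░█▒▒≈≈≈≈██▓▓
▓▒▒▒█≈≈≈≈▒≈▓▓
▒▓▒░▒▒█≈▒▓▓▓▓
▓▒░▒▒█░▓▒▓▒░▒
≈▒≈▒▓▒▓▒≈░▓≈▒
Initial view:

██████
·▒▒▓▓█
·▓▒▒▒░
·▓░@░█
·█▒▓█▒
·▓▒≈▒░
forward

██████
██████
·▒▒▓▓█
·▓▒@▒░
·▓░▒░█
·█▒▓█▒

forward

██████
██████
██████
·▒▒@▓█
·▓▒▒▒░
·▓░▒░█

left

██████
██████
██████
·█▒@▓▓
·▓▓▒▒▒
·▓▓░▒░

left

██████
██████
██████
·░█@▒▓
·▓▓▓▒▒
·▒▓▓░▒

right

██████
██████
██████
░█▒@▓▓
▓▓▓▒▒▒
▒▓▓░▒░

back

██████
██████
░█▒▒▓▓
▓▓▓@▒▒
▒▓▓░▒░
·▓█▒▓█

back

██████
░█▒▒▓▓
▓▓▓▒▒▒
▒▓▓@▒░
·▓█▒▓█
·▒▓▒≈▒

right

██████
█▒▒▓▓█
▓▓▒▒▒░
▓▓░@░█
▓█▒▓█▒
▒▓▒≈▒░

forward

██████
██████
█▒▒▓▓█
▓▓▒@▒░
▓▓░▒░█
▓█▒▓█▒

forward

██████
██████
██████
█▒▒@▓█
▓▓▒▒▒░
▓▓░▒░█

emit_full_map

░█▒▒@▓█
▓▓▓▒▒▒░
▒▓▓░▒░█
·▓█▒▓█▒
·▒▓▒≈▒░

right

██████
██████
██████
▒▒▓@█▓
▓▒▒▒░█
▓░▒░█▒

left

██████
██████
██████
█▒▒@▓█
▓▓▒▒▒░
▓▓░▒░█

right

██████
██████
██████
▒▒▓@█▓
▓▒▒▒░█
▓░▒░█▒

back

██████
██████
▒▒▓▓█▓
▓▒▒@░█
▓░▒░█▒
█▒▓█▒█

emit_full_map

░█▒▒▓▓█▓
▓▓▓▒▒@░█
▒▓▓░▒░█▒
·▓█▒▓█▒█
·▒▓▒≈▒░·

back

██████
▒▒▓▓█▓
▓▒▒▒░█
▓░▒@█▒
█▒▓█▒█
▓▒≈▒░▒

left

██████
█▒▒▓▓█
▓▓▒▒▒░
▓▓░@░█
▓█▒▓█▒
▒▓▒≈▒░

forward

██████
██████
█▒▒▓▓█
▓▓▒@▒░
▓▓░▒░█
▓█▒▓█▒


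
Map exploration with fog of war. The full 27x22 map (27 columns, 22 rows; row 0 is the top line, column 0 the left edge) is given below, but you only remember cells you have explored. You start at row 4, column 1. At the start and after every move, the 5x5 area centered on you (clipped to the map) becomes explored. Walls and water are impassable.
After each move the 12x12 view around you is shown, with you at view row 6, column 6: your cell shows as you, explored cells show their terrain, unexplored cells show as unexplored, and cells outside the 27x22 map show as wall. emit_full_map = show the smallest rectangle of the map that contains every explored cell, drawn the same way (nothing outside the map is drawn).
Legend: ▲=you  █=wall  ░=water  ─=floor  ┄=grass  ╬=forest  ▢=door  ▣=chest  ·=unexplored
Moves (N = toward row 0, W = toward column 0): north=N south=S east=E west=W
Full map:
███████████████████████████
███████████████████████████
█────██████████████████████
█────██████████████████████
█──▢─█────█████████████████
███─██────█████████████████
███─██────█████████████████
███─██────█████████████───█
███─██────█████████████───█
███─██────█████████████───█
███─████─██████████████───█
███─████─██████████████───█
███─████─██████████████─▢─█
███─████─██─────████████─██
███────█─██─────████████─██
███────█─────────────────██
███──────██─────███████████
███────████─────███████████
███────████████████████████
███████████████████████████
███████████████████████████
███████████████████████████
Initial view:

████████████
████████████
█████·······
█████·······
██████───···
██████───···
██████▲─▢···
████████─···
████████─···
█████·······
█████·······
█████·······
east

████████████
████████████
████········
████········
█████────···
█████────···
█████─▲▢─···
███████─█···
███████─█···
████········
████········
████········

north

████████████
████████████
████████████
████········
█████████···
█████────···
█████─▲──···
█████──▢─···
███████─█···
███████─█···
████········
████········

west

████████████
████████████
████████████
█████·······
██████████··
██████────··
██████▲───··
██████──▢─··
████████─█··
████████─█··
█████·······
█████·······

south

████████████
████████████
█████·······
██████████··
██████────··
██████────··
██████▲─▢─··
████████─█··
████████─█··
█████·······
█████·······
█████·······

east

████████████
████████████
████········
█████████···
█████────···
█████────···
█████─▲▢─···
███████─█···
███████─█···
████········
████········
████········

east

████████████
████████████
███·········
████████····
████────█···
████────█···
████──▲─█···
██████─██···
██████─██···
███·········
███·········
███·········

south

████████████
███·········
████████····
████────█···
████────█···
████──▢─█···
██████▲██···
██████─██···
███·██─██···
███·········
███·········
███·········

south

███·········
████████····
████────█···
████────█···
████──▢─█···
██████─██···
██████▲██···
███·██─██···
███·██─██···
███·········
███·········
███·········

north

████████████
███·········
████████····
████────█···
████────█···
████──▢─█···
██████▲██···
██████─██···
███·██─██···
███·██─██···
███·········
███·········

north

████████████
████████████
███·········
████████····
████────█···
████────█···
████──▲─█···
██████─██···
██████─██···
███·██─██···
███·██─██···
███·········

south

████████████
███·········
████████····
████────█···
████────█···
████──▢─█···
██████▲██···
██████─██···
███·██─██···
███·██─██···
███·········
███·········

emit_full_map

█████·
█────█
█────█
█──▢─█
███▲██
███─██
·██─██
·██─██

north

████████████
████████████
███·········
████████····
████────█···
████────█···
████──▲─█···
██████─██···
██████─██···
███·██─██···
███·██─██···
███·········


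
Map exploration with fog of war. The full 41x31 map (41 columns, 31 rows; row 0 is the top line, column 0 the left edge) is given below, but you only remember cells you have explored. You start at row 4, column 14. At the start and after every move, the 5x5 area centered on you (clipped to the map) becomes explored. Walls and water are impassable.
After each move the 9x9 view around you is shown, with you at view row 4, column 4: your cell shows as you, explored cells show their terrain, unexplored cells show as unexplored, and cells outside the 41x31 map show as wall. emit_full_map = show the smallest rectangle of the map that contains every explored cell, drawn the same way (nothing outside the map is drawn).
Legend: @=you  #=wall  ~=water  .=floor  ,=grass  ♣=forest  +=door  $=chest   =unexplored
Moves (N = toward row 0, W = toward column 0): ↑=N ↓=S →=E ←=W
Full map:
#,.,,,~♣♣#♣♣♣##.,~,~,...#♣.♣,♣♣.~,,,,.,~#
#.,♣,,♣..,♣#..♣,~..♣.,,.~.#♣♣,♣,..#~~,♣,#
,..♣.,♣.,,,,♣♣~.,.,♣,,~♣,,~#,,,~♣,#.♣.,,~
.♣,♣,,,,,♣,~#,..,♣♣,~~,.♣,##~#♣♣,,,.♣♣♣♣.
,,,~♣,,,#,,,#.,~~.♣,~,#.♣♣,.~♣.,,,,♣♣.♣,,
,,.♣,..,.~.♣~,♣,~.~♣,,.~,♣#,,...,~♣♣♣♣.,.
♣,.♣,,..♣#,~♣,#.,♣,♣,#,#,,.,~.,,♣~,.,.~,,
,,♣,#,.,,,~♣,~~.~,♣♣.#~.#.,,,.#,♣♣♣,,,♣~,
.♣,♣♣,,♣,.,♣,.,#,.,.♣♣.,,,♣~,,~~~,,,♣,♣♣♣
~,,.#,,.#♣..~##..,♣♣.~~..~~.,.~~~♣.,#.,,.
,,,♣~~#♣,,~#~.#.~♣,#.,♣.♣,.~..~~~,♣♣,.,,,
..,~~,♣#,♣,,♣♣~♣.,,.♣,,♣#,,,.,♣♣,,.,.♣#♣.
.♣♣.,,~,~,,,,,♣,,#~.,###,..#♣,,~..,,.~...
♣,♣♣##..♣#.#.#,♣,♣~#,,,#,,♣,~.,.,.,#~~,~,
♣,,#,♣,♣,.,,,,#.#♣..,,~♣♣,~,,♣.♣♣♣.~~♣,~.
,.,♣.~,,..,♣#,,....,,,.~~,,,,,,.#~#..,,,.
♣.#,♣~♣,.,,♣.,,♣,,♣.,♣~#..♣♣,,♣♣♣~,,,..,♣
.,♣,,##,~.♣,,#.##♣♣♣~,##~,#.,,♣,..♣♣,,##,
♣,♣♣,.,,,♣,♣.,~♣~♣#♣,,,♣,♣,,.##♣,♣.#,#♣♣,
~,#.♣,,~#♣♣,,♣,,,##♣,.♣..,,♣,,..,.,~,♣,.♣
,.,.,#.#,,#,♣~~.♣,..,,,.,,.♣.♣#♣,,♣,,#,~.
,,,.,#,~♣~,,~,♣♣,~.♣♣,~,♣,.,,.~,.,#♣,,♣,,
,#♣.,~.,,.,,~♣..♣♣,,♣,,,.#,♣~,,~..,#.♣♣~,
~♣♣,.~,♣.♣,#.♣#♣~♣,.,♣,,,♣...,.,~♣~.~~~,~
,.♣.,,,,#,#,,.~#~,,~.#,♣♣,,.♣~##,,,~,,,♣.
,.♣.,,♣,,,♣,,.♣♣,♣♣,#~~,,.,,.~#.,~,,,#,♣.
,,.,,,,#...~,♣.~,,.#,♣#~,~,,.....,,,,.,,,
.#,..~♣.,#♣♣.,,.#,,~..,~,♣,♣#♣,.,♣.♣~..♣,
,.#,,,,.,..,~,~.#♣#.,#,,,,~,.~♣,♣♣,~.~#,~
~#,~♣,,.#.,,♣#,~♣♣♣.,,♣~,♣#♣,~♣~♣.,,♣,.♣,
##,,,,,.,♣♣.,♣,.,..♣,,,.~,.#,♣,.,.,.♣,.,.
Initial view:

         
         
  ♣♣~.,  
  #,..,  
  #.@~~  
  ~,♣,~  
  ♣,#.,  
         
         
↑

#########
         
  ..♣,~  
  ♣♣~.,  
  #,@.,  
  #.,~~  
  ~,♣,~  
  ♣,#.,  
         

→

#########
         
 ..♣,~.  
 ♣♣~.,.  
 #,.@,♣  
 #.,~~.  
 ~,♣,~.  
 ♣,#.,   
         

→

#########
         
..♣,~..  
♣♣~.,.,  
#,..@♣♣  
#.,~~.♣  
~,♣,~.~  
♣,#.,    
         

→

#########
         
.♣,~..♣  
♣~.,.,♣  
,..,@♣,  
.,~~.♣,  
,♣,~.~♣  
,#.,     
         

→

#########
         
♣,~..♣.  
~.,.,♣,  
..,♣@,~  
,~~.♣,~  
♣,~.~♣,  
#.,      
         

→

#########
         
,~..♣.,  
.,.,♣,,  
.,♣♣@~~  
~~.♣,~,  
,~.~♣,,  
.,       
         

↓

         
,~..♣.,  
.,.,♣,,  
.,♣♣,~~  
~~.♣@~,  
,~.~♣,,  
.,♣,♣,#  
         
         

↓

,~..♣.,  
.,.,♣,,  
.,♣♣,~~  
~~.♣,~,  
,~.~@,,  
.,♣,♣,#  
  ,♣♣.#  
         
         

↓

.,.,♣,,  
.,♣♣,~~  
~~.♣,~,  
,~.~♣,,  
.,♣,@,#  
  ,♣♣.#  
  .,.♣♣  
         
         

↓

.,♣♣,~~  
~~.♣,~,  
,~.~♣,,  
.,♣,♣,#  
  ,♣@.#  
  .,.♣♣  
  ,♣♣.~  
         
         

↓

~~.♣,~,  
,~.~♣,,  
.,♣,♣,#  
  ,♣♣.#  
  .,@♣♣  
  ,♣♣.~  
  ♣,#.,  
         
         

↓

,~.~♣,,  
.,♣,♣,#  
  ,♣♣.#  
  .,.♣♣  
  ,♣@.~  
  ♣,#.,  
  ,,.♣,  
         
         

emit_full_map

..♣,~..♣.,
♣♣~.,.,♣,,
#,..,♣♣,~~
#.,~~.♣,~,
~,♣,~.~♣,,
♣,#.,♣,♣,#
     ,♣♣.#
     .,.♣♣
     ,♣@.~
     ♣,#.,
     ,,.♣,

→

~.~♣,,   
,♣,♣,#   
 ,♣♣.#~  
 .,.♣♣.  
 ,♣♣@~~  
 ♣,#.,♣  
 ,,.♣,,  
         
         

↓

,♣,♣,#   
 ,♣♣.#~  
 .,.♣♣.  
 ,♣♣.~~  
 ♣,#@,♣  
 ,,.♣,,  
  ~.,##  
         
         

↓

 ,♣♣.#~  
 .,.♣♣.  
 ,♣♣.~~  
 ♣,#.,♣  
 ,,.@,,  
  ~.,##  
  ~#,,,  
         
         

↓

 .,.♣♣.  
 ,♣♣.~~  
 ♣,#.,♣  
 ,,.♣,,  
  ~.@##  
  ~#,,,  
  ..,,~  
         
         

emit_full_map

..♣,~..♣., 
♣♣~.,.,♣,, 
#,..,♣♣,~~ 
#.,~~.♣,~, 
~,♣,~.~♣,, 
♣,#.,♣,♣,# 
     ,♣♣.#~
     .,.♣♣.
     ,♣♣.~~
     ♣,#.,♣
     ,,.♣,,
      ~.@##
      ~#,,,
      ..,,~

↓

 ,♣♣.~~  
 ♣,#.,♣  
 ,,.♣,,  
  ~.,##  
  ~#@,,  
  ..,,~  
  .,,,.  
         
         

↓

 ♣,#.,♣  
 ,,.♣,,  
  ~.,##  
  ~#,,,  
  ..@,~  
  .,,,.  
  ♣.,♣~  
         
         

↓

 ,,.♣,,  
  ~.,##  
  ~#,,,  
  ..,,~  
  .,@,.  
  ♣.,♣~  
  ♣♣~,#  
         
         

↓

  ~.,##  
  ~#,,,  
  ..,,~  
  .,,,.  
  ♣.@♣~  
  ♣♣~,#  
  #♣,,,  
         
         

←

   ~.,## 
   ~#,,, 
  ♣..,,~ 
  ..,,,. 
  ,♣@,♣~ 
  ♣♣♣~,# 
  ♣#♣,,, 
         
         

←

    ~.,##
    ~#,,,
  #♣..,,~
  ...,,,.
  ,,@.,♣~
  #♣♣♣~,#
  ~♣#♣,,,
         
         

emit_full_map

..♣,~..♣., 
♣♣~.,.,♣,, 
#,..,♣♣,~~ 
#.,~~.♣,~, 
~,♣,~.~♣,, 
♣,#.,♣,♣,# 
     ,♣♣.#~
     .,.♣♣.
     ,♣♣.~~
     ♣,#.,♣
     ,,.♣,,
      ~.,##
      ~#,,,
    #♣..,,~
    ...,,,.
    ,,@.,♣~
    #♣♣♣~,#
    ~♣#♣,,,

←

     ~.,#
     ~#,,
  .#♣..,,
  ....,,,
  ♣,@♣.,♣
  ##♣♣♣~,
  ♣~♣#♣,,
         
         

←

      ~.,
      ~#,
  #.#♣..,
  ,....,,
  ,♣@,♣.,
  .##♣♣♣~
  ~♣~♣#♣,
         
         

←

       ~.
       ~#
  ,#.#♣..
  ,,....,
  ,,@,,♣.
  #.##♣♣♣
  ,~♣~♣#♣
         
         

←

        ~
        ~
  ,,#.#♣.
  #,,....
  .,@♣,,♣
  ,#.##♣♣
  .,~♣~♣#
         
         

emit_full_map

..♣,~..♣., 
♣♣~.,.,♣,, 
#,..,♣♣,~~ 
#.,~~.♣,~, 
~,♣,~.~♣,, 
♣,#.,♣,♣,# 
     ,♣♣.#~
     .,.♣♣.
     ,♣♣.~~
     ♣,#.,♣
     ,,.♣,,
      ~.,##
      ~#,,,
,,#.#♣..,,~
#,,....,,,.
.,@♣,,♣.,♣~
,#.##♣♣♣~,#
.,~♣~♣#♣,,,

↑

       ,,
        ~
  .#,♣, ~
  ,,#.#♣.
  #,@....
  .,,♣,,♣
  ,#.##♣♣
  .,~♣~♣#
         

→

      ,,.
       ~.
 .#,♣,♣~#
 ,,#.#♣..
 #,,@...,
 .,,♣,,♣.
 ,#.##♣♣♣
 .,~♣~♣#♣
         

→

     ,,.♣
      ~.,
.#,♣,♣~#,
,,#.#♣..,
#,,.@..,,
.,,♣,,♣.,
,#.##♣♣♣~
.,~♣~♣#♣,
         

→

    ,,.♣,
     ~.,#
#,♣,♣~#,,
,#.#♣..,,
,,..@.,,,
,,♣,,♣.,♣
#.##♣♣♣~,
,~♣~♣#♣,,
         

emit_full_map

..♣,~..♣., 
♣♣~.,.,♣,, 
#,..,♣♣,~~ 
#.,~~.♣,~, 
~,♣,~.~♣,, 
♣,#.,♣,♣,# 
     ,♣♣.#~
     .,.♣♣.
     ,♣♣.~~
     ♣,#.,♣
     ,,.♣,,
      ~.,##
.#,♣,♣~#,,,
,,#.#♣..,,~
#,,..@.,,,.
.,,♣,,♣.,♣~
,#.##♣♣♣~,#
.,~♣~♣#♣,,,

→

   ,,.♣,,
    ~.,##
,♣,♣~#,,,
#.#♣..,,~
,...@,,,.
,♣,,♣.,♣~
.##♣♣♣~,#
~♣~♣#♣,,,
         

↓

    ~.,##
,♣,♣~#,,,
#.#♣..,,~
,....,,,.
,♣,,@.,♣~
.##♣♣♣~,#
~♣~♣#♣,,,
         
         

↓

,♣,♣~#,,,
#.#♣..,,~
,....,,,.
,♣,,♣.,♣~
.##♣@♣~,#
~♣~♣#♣,,,
  ,##♣,  
         
         

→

♣,♣~#,,, 
.#♣..,,~ 
....,,,. 
♣,,♣.,♣~ 
##♣♣@~,# 
♣~♣#♣,,, 
 ,##♣,.  
         
         

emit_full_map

..♣,~..♣., 
♣♣~.,.,♣,, 
#,..,♣♣,~~ 
#.,~~.♣,~, 
~,♣,~.~♣,, 
♣,#.,♣,♣,# 
     ,♣♣.#~
     .,.♣♣.
     ,♣♣.~~
     ♣,#.,♣
     ,,.♣,,
      ~.,##
.#,♣,♣~#,,,
,,#.#♣..,,~
#,,....,,,.
.,,♣,,♣.,♣~
,#.##♣♣@~,#
.,~♣~♣#♣,,,
    ,##♣,. 


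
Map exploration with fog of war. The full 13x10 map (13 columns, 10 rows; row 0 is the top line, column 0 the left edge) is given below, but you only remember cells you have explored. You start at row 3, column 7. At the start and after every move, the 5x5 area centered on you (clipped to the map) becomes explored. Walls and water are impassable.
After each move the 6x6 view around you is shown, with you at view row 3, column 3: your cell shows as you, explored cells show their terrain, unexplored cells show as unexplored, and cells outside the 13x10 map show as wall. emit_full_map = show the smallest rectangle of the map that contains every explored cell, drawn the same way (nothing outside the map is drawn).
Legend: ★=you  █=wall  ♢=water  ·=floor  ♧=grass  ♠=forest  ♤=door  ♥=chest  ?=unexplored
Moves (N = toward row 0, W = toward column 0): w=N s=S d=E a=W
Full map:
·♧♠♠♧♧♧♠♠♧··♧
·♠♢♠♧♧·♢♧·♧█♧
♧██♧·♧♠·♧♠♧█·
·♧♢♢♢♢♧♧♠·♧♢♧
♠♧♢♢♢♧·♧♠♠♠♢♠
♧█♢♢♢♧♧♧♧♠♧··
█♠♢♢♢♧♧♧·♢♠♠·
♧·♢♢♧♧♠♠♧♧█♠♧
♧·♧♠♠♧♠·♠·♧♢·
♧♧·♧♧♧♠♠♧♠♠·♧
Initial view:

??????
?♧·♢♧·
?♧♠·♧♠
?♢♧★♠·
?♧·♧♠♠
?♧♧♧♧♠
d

??????
♧·♢♧·♧
♧♠·♧♠♧
♢♧♧★·♧
♧·♧♠♠♠
♧♧♧♧♠♧

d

??????
·♢♧·♧█
♠·♧♠♧█
♧♧♠★♧♢
·♧♠♠♠♢
♧♧♧♠♧·

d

??????
♢♧·♧█♧
·♧♠♧█·
♧♠·★♢♧
♧♠♠♠♢♠
♧♧♠♧··

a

??????
·♢♧·♧█
♠·♧♠♧█
♧♧♠★♧♢
·♧♠♠♠♢
♧♧♧♠♧·

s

·♢♧·♧█
♠·♧♠♧█
♧♧♠·♧♢
·♧♠★♠♢
♧♧♧♠♧·
?♧·♢♠♠

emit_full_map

♧·♢♧·♧█♧
♧♠·♧♠♧█·
♢♧♧♠·♧♢♧
♧·♧♠★♠♢♠
♧♧♧♧♠♧··
??♧·♢♠♠?


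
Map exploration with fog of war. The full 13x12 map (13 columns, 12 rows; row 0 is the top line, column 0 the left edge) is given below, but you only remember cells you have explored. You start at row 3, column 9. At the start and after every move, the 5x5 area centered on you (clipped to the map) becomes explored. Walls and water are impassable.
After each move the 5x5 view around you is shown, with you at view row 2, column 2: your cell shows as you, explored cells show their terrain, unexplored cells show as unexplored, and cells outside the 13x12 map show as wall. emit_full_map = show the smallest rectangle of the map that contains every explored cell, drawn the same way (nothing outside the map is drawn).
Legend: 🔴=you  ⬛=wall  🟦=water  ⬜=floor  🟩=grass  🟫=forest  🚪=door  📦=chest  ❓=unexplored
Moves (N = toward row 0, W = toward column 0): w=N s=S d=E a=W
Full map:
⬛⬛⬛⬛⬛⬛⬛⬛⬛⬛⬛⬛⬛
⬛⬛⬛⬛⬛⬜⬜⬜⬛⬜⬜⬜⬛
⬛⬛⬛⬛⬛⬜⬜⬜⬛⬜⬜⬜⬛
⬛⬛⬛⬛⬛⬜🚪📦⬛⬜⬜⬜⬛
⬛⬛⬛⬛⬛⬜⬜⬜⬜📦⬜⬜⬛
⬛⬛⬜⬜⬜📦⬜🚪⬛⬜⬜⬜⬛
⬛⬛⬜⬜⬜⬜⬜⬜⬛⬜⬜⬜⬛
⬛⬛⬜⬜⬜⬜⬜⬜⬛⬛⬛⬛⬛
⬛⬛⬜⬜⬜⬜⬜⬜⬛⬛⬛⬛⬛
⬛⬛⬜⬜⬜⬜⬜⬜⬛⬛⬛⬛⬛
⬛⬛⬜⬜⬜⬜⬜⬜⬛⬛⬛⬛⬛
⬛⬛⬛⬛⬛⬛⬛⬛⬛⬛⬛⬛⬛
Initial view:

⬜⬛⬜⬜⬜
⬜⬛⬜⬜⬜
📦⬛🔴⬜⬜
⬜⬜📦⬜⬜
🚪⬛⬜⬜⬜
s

⬜⬛⬜⬜⬜
📦⬛⬜⬜⬜
⬜⬜🔴⬜⬜
🚪⬛⬜⬜⬜
⬜⬛⬜⬜⬜

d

⬛⬜⬜⬜⬛
⬛⬜⬜⬜⬛
⬜📦🔴⬜⬛
⬛⬜⬜⬜⬛
⬛⬜⬜⬜⬛

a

⬜⬛⬜⬜⬜
📦⬛⬜⬜⬜
⬜⬜🔴⬜⬜
🚪⬛⬜⬜⬜
⬜⬛⬜⬜⬜

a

⬜⬜⬛⬜⬜
🚪📦⬛⬜⬜
⬜⬜🔴📦⬜
⬜🚪⬛⬜⬜
⬜⬜⬛⬜⬜

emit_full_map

❓⬜⬛⬜⬜⬜❓
⬜⬜⬛⬜⬜⬜⬛
🚪📦⬛⬜⬜⬜⬛
⬜⬜🔴📦⬜⬜⬛
⬜🚪⬛⬜⬜⬜⬛
⬜⬜⬛⬜⬜⬜⬛

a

⬜⬜⬜⬛⬜
⬜🚪📦⬛⬜
⬜⬜🔴⬜📦
📦⬜🚪⬛⬜
⬜⬜⬜⬛⬜

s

⬜🚪📦⬛⬜
⬜⬜⬜⬜📦
📦⬜🔴⬛⬜
⬜⬜⬜⬛⬜
⬜⬜⬜⬛⬛

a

⬛⬜🚪📦⬛
⬛⬜⬜⬜⬜
⬜📦🔴🚪⬛
⬜⬜⬜⬜⬛
⬜⬜⬜⬜⬛

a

⬛⬛⬜🚪📦
⬛⬛⬜⬜⬜
⬜⬜🔴⬜🚪
⬜⬜⬜⬜⬜
⬜⬜⬜⬜⬜

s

⬛⬛⬜⬜⬜
⬜⬜📦⬜🚪
⬜⬜🔴⬜⬜
⬜⬜⬜⬜⬜
⬜⬜⬜⬜⬜

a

⬛⬛⬛⬜⬜
⬜⬜⬜📦⬜
⬜⬜🔴⬜⬜
⬜⬜⬜⬜⬜
⬜⬜⬜⬜⬜

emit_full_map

❓❓❓❓❓⬜⬛⬜⬜⬜❓
❓❓❓⬜⬜⬜⬛⬜⬜⬜⬛
❓⬛⬛⬜🚪📦⬛⬜⬜⬜⬛
⬛⬛⬛⬜⬜⬜⬜📦⬜⬜⬛
⬜⬜⬜📦⬜🚪⬛⬜⬜⬜⬛
⬜⬜🔴⬜⬜⬜⬛⬜⬜⬜⬛
⬜⬜⬜⬜⬜⬜⬛⬛❓❓❓
⬜⬜⬜⬜⬜⬜❓❓❓❓❓

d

⬛⬛⬜⬜⬜
⬜⬜📦⬜🚪
⬜⬜🔴⬜⬜
⬜⬜⬜⬜⬜
⬜⬜⬜⬜⬜

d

⬛⬜⬜⬜⬜
⬜📦⬜🚪⬛
⬜⬜🔴⬜⬛
⬜⬜⬜⬜⬛
⬜⬜⬜⬜⬛

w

⬛⬜🚪📦⬛
⬛⬜⬜⬜⬜
⬜📦🔴🚪⬛
⬜⬜⬜⬜⬛
⬜⬜⬜⬜⬛

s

⬛⬜⬜⬜⬜
⬜📦⬜🚪⬛
⬜⬜🔴⬜⬛
⬜⬜⬜⬜⬛
⬜⬜⬜⬜⬛

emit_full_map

❓❓❓❓❓⬜⬛⬜⬜⬜❓
❓❓❓⬜⬜⬜⬛⬜⬜⬜⬛
❓⬛⬛⬜🚪📦⬛⬜⬜⬜⬛
⬛⬛⬛⬜⬜⬜⬜📦⬜⬜⬛
⬜⬜⬜📦⬜🚪⬛⬜⬜⬜⬛
⬜⬜⬜⬜🔴⬜⬛⬜⬜⬜⬛
⬜⬜⬜⬜⬜⬜⬛⬛❓❓❓
⬜⬜⬜⬜⬜⬜⬛❓❓❓❓


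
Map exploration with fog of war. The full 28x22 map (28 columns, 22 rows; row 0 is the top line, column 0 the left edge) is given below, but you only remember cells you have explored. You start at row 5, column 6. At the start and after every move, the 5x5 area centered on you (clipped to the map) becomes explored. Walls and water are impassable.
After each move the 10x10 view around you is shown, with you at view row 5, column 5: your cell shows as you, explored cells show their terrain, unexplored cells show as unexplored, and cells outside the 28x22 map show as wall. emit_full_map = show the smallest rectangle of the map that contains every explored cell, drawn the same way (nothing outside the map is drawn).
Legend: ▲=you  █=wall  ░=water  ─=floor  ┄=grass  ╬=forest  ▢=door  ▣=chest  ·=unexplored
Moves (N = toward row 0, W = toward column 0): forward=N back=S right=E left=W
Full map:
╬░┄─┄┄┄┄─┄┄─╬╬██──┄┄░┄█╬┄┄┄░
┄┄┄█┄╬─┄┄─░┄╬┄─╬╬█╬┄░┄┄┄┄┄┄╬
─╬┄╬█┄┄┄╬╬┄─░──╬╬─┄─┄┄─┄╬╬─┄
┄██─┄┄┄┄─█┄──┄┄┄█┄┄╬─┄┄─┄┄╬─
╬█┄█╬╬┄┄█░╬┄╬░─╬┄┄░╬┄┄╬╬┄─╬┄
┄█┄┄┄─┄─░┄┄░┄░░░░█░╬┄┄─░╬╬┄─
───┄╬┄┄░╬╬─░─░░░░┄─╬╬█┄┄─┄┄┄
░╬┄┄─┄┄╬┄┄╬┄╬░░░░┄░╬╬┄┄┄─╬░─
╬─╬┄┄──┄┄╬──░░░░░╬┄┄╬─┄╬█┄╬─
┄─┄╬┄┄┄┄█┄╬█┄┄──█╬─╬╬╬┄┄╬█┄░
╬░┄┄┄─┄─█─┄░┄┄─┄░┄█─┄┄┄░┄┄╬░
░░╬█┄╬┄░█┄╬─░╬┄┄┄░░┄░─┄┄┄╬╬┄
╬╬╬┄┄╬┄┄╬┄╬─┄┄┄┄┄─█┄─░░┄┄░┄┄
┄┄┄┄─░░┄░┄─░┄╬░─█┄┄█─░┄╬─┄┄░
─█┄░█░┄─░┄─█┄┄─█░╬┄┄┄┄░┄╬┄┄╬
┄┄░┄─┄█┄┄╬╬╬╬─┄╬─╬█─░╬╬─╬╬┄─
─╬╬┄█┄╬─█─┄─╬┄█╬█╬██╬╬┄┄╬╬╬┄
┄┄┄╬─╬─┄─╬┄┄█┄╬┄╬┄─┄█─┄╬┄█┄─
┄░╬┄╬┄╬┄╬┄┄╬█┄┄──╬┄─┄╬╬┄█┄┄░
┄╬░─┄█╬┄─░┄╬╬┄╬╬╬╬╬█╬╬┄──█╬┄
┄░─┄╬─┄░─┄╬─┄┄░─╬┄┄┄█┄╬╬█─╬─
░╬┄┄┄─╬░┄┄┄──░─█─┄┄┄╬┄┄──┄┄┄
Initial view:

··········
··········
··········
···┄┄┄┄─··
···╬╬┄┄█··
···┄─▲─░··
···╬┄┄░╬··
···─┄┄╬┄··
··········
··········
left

··········
··········
··········
···─┄┄┄┄─·
···█╬╬┄┄█·
···┄┄▲┄─░·
···┄╬┄┄░╬·
···┄─┄┄╬┄·
··········
··········

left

█·········
█·········
█·········
█··█─┄┄┄┄─
█··┄█╬╬┄┄█
█··┄┄▲─┄─░
█··─┄╬┄┄░╬
█··┄┄─┄┄╬┄
█·········
█·········

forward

██████████
█·········
█·········
█··┄╬█┄┄··
█··█─┄┄┄┄─
█··┄█▲╬┄┄█
█··┄┄┄─┄─░
█··─┄╬┄┄░╬
█··┄┄─┄┄╬┄
█·········

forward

██████████
██████████
█·········
█··┄█┄╬─··
█··┄╬█┄┄··
█··█─▲┄┄┄─
█··┄█╬╬┄┄█
█··┄┄┄─┄─░
█··─┄╬┄┄░╬
█··┄┄─┄┄╬┄

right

██████████
██████████
··········
··┄█┄╬─┄··
··┄╬█┄┄┄··
··█─┄▲┄┄─·
··┄█╬╬┄┄█·
··┄┄┄─┄─░·
··─┄╬┄┄░╬·
··┄┄─┄┄╬┄·

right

██████████
██████████
··········
·┄█┄╬─┄┄··
·┄╬█┄┄┄╬··
·█─┄┄▲┄─··
·┄█╬╬┄┄█··
·┄┄┄─┄─░··
·─┄╬┄┄░╬··
·┄┄─┄┄╬┄··

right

██████████
██████████
··········
┄█┄╬─┄┄─··
┄╬█┄┄┄╬╬··
█─┄┄┄▲─█··
┄█╬╬┄┄█░··
┄┄┄─┄─░┄··
─┄╬┄┄░╬···
┄┄─┄┄╬┄···

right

██████████
██████████
··········
█┄╬─┄┄─░··
╬█┄┄┄╬╬┄··
─┄┄┄┄▲█┄··
█╬╬┄┄█░╬··
┄┄─┄─░┄┄··
┄╬┄┄░╬····
┄─┄┄╬┄····

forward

██████████
██████████
██████████
···┄┄─┄┄··
█┄╬─┄┄─░··
╬█┄┄┄▲╬┄··
─┄┄┄┄─█┄··
█╬╬┄┄█░╬··
┄┄─┄─░┄┄··
┄╬┄┄░╬····

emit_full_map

····┄┄─┄┄
┄█┄╬─┄┄─░
┄╬█┄┄┄▲╬┄
█─┄┄┄┄─█┄
┄█╬╬┄┄█░╬
┄┄┄─┄─░┄┄
─┄╬┄┄░╬··
┄┄─┄┄╬┄··

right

██████████
██████████
██████████
··┄┄─┄┄─··
┄╬─┄┄─░┄··
█┄┄┄╬▲┄─··
┄┄┄┄─█┄─··
╬╬┄┄█░╬┄··
┄─┄─░┄┄···
╬┄┄░╬·····

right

██████████
██████████
██████████
·┄┄─┄┄─╬··
╬─┄┄─░┄╬··
┄┄┄╬╬▲─░··
┄┄┄─█┄──··
╬┄┄█░╬┄╬··
─┄─░┄┄····
┄┄░╬······

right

██████████
██████████
██████████
┄┄─┄┄─╬╬··
─┄┄─░┄╬┄··
┄┄╬╬┄▲░─··
┄┄─█┄──┄··
┄┄█░╬┄╬░··
┄─░┄┄·····
┄░╬·······

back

██████████
██████████
┄┄─┄┄─╬╬··
─┄┄─░┄╬┄··
┄┄╬╬┄─░─··
┄┄─█┄▲─┄··
┄┄█░╬┄╬░··
┄─░┄┄░┄░··
┄░╬·······
┄╬┄·······

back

██████████
┄┄─┄┄─╬╬··
─┄┄─░┄╬┄··
┄┄╬╬┄─░─··
┄┄─█┄──┄··
┄┄█░╬▲╬░··
┄─░┄┄░┄░··
┄░╬╬─░─░··
┄╬┄·······
··········

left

██████████
·┄┄─┄┄─╬╬·
╬─┄┄─░┄╬┄·
┄┄┄╬╬┄─░─·
┄┄┄─█┄──┄·
╬┄┄█░▲┄╬░·
─┄─░┄┄░┄░·
┄┄░╬╬─░─░·
┄┄╬┄······
··········

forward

██████████
██████████
·┄┄─┄┄─╬╬·
╬─┄┄─░┄╬┄·
┄┄┄╬╬┄─░─·
┄┄┄─█▲──┄·
╬┄┄█░╬┄╬░·
─┄─░┄┄░┄░·
┄┄░╬╬─░─░·
┄┄╬┄······

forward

██████████
██████████
██████████
·┄┄─┄┄─╬╬·
╬─┄┄─░┄╬┄·
┄┄┄╬╬▲─░─·
┄┄┄─█┄──┄·
╬┄┄█░╬┄╬░·
─┄─░┄┄░┄░·
┄┄░╬╬─░─░·

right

██████████
██████████
██████████
┄┄─┄┄─╬╬··
─┄┄─░┄╬┄··
┄┄╬╬┄▲░─··
┄┄─█┄──┄··
┄┄█░╬┄╬░··
┄─░┄┄░┄░··
┄░╬╬─░─░··

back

██████████
██████████
┄┄─┄┄─╬╬··
─┄┄─░┄╬┄··
┄┄╬╬┄─░─··
┄┄─█┄▲─┄··
┄┄█░╬┄╬░··
┄─░┄┄░┄░··
┄░╬╬─░─░··
┄╬┄·······

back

██████████
┄┄─┄┄─╬╬··
─┄┄─░┄╬┄··
┄┄╬╬┄─░─··
┄┄─█┄──┄··
┄┄█░╬▲╬░··
┄─░┄┄░┄░··
┄░╬╬─░─░··
┄╬┄·······
··········

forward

██████████
██████████
┄┄─┄┄─╬╬··
─┄┄─░┄╬┄··
┄┄╬╬┄─░─··
┄┄─█┄▲─┄··
┄┄█░╬┄╬░··
┄─░┄┄░┄░··
┄░╬╬─░─░··
┄╬┄·······

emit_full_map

····┄┄─┄┄─╬╬
┄█┄╬─┄┄─░┄╬┄
┄╬█┄┄┄╬╬┄─░─
█─┄┄┄┄─█┄▲─┄
┄█╬╬┄┄█░╬┄╬░
┄┄┄─┄─░┄┄░┄░
─┄╬┄┄░╬╬─░─░
┄┄─┄┄╬┄·····

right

██████████
██████████
┄─┄┄─╬╬···
┄┄─░┄╬┄─··
┄╬╬┄─░──··
┄─█┄─▲┄┄··
┄█░╬┄╬░─··
─░┄┄░┄░░··
░╬╬─░─░···
╬┄········

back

██████████
┄─┄┄─╬╬···
┄┄─░┄╬┄─··
┄╬╬┄─░──··
┄─█┄──┄┄··
┄█░╬┄▲░─··
─░┄┄░┄░░··
░╬╬─░─░░··
╬┄········
··········

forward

██████████
██████████
┄─┄┄─╬╬···
┄┄─░┄╬┄─··
┄╬╬┄─░──··
┄─█┄─▲┄┄··
┄█░╬┄╬░─··
─░┄┄░┄░░··
░╬╬─░─░░··
╬┄········

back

██████████
┄─┄┄─╬╬···
┄┄─░┄╬┄─··
┄╬╬┄─░──··
┄─█┄──┄┄··
┄█░╬┄▲░─··
─░┄┄░┄░░··
░╬╬─░─░░··
╬┄········
··········

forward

██████████
██████████
┄─┄┄─╬╬···
┄┄─░┄╬┄─··
┄╬╬┄─░──··
┄─█┄─▲┄┄··
┄█░╬┄╬░─··
─░┄┄░┄░░··
░╬╬─░─░░··
╬┄········
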